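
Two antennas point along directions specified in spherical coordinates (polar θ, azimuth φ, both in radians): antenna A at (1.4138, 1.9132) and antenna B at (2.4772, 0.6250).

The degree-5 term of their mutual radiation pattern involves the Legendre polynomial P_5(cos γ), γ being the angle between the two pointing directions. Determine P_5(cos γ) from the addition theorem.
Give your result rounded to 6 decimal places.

0.086717

Term-by-term m-sum for l=5 (normalisation 4π/11 = 1.142397):
  m=-5: (-0.431941, -0.061408) × (-0.041355, -0.000686) = (0.017821, 0.002836)  (running Σ = (0.017821, 0.002836))
  m=-4: (0.043642, 0.213993) × (0.133798, 0.099950) = (-0.015549, 0.032994)  (running Σ = (0.002272, 0.035830))
  m=-3: (-0.222521, 0.134473) × (-0.111209, -0.354227) = (0.072380, 0.063869)  (running Σ = (0.074652, 0.099698))
  m=-2: (0.185538, 0.151518) × (-0.137474, 0.413736) = (-0.088195, 0.055934)  (running Σ = (-0.013543, 0.155632))
  m=-1: (-0.071195, 0.199737) × (0.062510, -0.045100) = (0.004558, 0.015697)  (running Σ = (-0.008985, 0.171329))
  m=0: (0.243680, -0.000000) × (0.385256, 0.000000) = (0.093879, 0.000000)  (running Σ = (0.084894, 0.171329))
  m=1: (0.071195, 0.199737) × (-0.062510, -0.045100) = (0.004558, -0.015697)  (running Σ = (0.089451, 0.155632))
  m=2: (0.185538, -0.151518) × (-0.137474, -0.413736) = (-0.088195, -0.055934)  (running Σ = (0.001256, 0.099698))
  m=3: (0.222521, 0.134473) × (0.111209, -0.354227) = (0.072380, -0.063869)  (running Σ = (0.073637, 0.035830))
  m=4: (0.043642, -0.213993) × (0.133798, -0.099950) = (-0.015549, -0.032994)  (running Σ = (0.058087, 0.002836))
  m=5: (0.431941, -0.061408) × (0.041355, -0.000686) = (0.017821, -0.002836)  (running Σ = (0.075908, 0.000000))
Σ over m = (0.075908, 0.000000); ×(4π/11) → (0.086717, 0.000000). Real part: 0.086717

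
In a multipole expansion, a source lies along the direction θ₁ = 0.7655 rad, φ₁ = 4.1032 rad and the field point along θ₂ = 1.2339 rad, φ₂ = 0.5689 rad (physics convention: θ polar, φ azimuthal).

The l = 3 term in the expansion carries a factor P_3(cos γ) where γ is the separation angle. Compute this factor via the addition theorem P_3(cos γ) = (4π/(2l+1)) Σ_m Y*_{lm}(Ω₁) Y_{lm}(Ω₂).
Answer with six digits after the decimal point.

0.426341

Summing Y*_{l m}(θ₁,φ₁)·Y_{l m}(θ₂,φ₂) over m ∈ [−3, 3]; prefactor 4π/(2·3+1) = 1.795196:
  m=-3: Y*=0.13425 - 0.03525j  Y=-0.04752 - 0.34751j  product -0.01863 - 0.04498j
  m=-2: Y*=-0.12212 + 0.33204j  Y=0.12626 - 0.27314j  product 0.07528 + 0.07528j
  m=-1: Y*=-0.20495 - 0.29374j  Y=-0.11658 + 0.07454j  product 0.04579 + 0.01897j
  m=+0: Y*=-0.10777 + 0.00000j  Y=-0.30268 + 0.00000j  product 0.03262 + 0.00000j
  m=+1: Y*=0.20495 - 0.29374j  Y=0.11658 + 0.07454j  product 0.04579 - 0.01897j
  m=+2: Y*=-0.12212 - 0.33204j  Y=0.12626 + 0.27314j  product 0.07528 - 0.07528j
  m=+3: Y*=-0.13425 - 0.03525j  Y=0.04752 - 0.34751j  product -0.01863 + 0.04498j
Accumulated sum 0.23749 + 0.00000j; after 4π/(2l+1) scaling, 0.42634 + 0.00000j ⇒ P_3 = 0.426341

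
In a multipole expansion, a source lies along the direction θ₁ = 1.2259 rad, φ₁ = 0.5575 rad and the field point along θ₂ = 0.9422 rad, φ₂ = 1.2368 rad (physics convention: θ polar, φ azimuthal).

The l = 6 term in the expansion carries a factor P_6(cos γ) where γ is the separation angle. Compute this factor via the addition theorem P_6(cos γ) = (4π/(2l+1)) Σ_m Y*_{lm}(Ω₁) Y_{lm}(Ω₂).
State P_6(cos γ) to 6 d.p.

Addition theorem: P_6(cos γ) = (4π/13) Σ_m Y*_{lm}(Ω₁) Y_{lm}(Ω₂), m = −6…6:
  m=-6: Y*=(-0.328715, -0.067801)  Y=(0.056786, -0.122787)  product (-0.026992, 0.036512)
  m=-5: Y*=(-0.391783, 0.144832)  Y=(0.339007, 0.033735)  product (-0.137703, 0.035882)
  m=-4: Y*=(-0.044127, 0.056951)  Y=(0.099603, 0.416360)  product (-0.028107, -0.012700)
  m=-3: Y*=(0.032478, -0.318236)  Y=(-0.137187, 0.087702)  product (0.023454, 0.046506)
  m=-2: Y*=(-0.079536, -0.162244)  Y=(0.213883, 0.168752)  product (0.010368, -0.048123)
  m=-1: Y*=(0.222683, 0.138837)  Y=(-0.091701, 0.264272)  product (-0.057111, 0.046117)
  m=+0: Y*=(0.205430, -0.000000)  Y=(0.203117, 0.000000)  product (0.041726, 0.000000)
  m=+1: Y*=(-0.222683, 0.138837)  Y=(0.091701, 0.264272)  product (-0.057111, -0.046117)
  m=+2: Y*=(-0.079536, 0.162244)  Y=(0.213883, -0.168752)  product (0.010368, 0.048123)
  m=+3: Y*=(-0.032478, -0.318236)  Y=(0.137187, 0.087702)  product (0.023454, -0.046506)
  m=+4: Y*=(-0.044127, -0.056951)  Y=(0.099603, -0.416360)  product (-0.028107, 0.012700)
  m=+5: Y*=(0.391783, 0.144832)  Y=(-0.339007, 0.033735)  product (-0.137703, -0.035882)
  m=+6: Y*=(-0.328715, 0.067801)  Y=(0.056786, 0.122787)  product (-0.026992, -0.036512)
Accumulated sum (-0.390455, 0.000000); after 4π/(2l+1) scaling, (-0.377431, 0.000000) ⇒ P_6 = -0.377431

-0.377431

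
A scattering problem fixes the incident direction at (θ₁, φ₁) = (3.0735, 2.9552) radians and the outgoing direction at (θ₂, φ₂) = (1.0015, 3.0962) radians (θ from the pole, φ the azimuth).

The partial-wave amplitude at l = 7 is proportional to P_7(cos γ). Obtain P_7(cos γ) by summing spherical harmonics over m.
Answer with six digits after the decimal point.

-0.183394

Expand P_7 via completeness: Σ_{m} conj(Y_{7,m}) at Ω₁ times Y_{7,m} at Ω₂ —
  m=-7: Y*=-0.000000+0.000000i  Y=-0.142856-0.046984i  product +0.000000-0.000000i
  m=-6: Y*=-0.000000+0.000000i  Y=+0.346832+0.096869i  product -0.000000+0.000000i
  m=-5: Y*=-0.000004+0.000005i  Y=-0.420929-0.097210i  product +0.000002-0.000002i
  m=-4: Y*=-0.000115+0.000106i  Y=+0.152217+0.027946i  product -0.000020+0.000013i
  m=-3: Y*=-0.002333+0.001460i  Y=+0.268804+0.036833i  product -0.000681+0.000307i
  m=-2: Y*=-0.031758+0.012420i  Y=-0.291309-0.026519i  product +0.009581-0.002776i
  m=-1: Y*=-0.264857+0.049947i  Y=-0.159010-0.007223i  product +0.042476-0.006029i
  m=+0: Y*=-1.022758-0.000000i  Y=+0.314468+0.000000i  product -0.321624-0.000000i
  m=+1: Y*=+0.264857+0.049947i  Y=+0.159010-0.007223i  product +0.042476+0.006029i
  m=+2: Y*=-0.031758-0.012420i  Y=-0.291309+0.026519i  product +0.009581+0.002776i
  m=+3: Y*=+0.002333+0.001460i  Y=-0.268804+0.036833i  product -0.000681-0.000307i
  m=+4: Y*=-0.000115-0.000106i  Y=+0.152217-0.027946i  product -0.000020-0.000013i
  m=+5: Y*=+0.000004+0.000005i  Y=+0.420929-0.097210i  product +0.000002+0.000002i
  m=+6: Y*=-0.000000-0.000000i  Y=+0.346832-0.096869i  product -0.000000-0.000000i
  m=+7: Y*=+0.000000+0.000000i  Y=+0.142856-0.046984i  product +0.000000+0.000000i
Accumulated sum -0.218910-0.000000i; after 4π/(2l+1) scaling, -0.183394-0.000000i ⇒ P_7 = -0.183394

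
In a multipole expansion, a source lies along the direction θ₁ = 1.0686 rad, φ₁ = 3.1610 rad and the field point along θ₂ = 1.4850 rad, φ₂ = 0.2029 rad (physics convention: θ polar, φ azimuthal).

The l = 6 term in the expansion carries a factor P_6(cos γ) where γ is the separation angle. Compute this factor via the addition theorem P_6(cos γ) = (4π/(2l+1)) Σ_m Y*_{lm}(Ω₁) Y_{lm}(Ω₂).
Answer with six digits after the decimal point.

Summing Y*_{l m}(θ₁,φ₁)·Y_{l m}(θ₂,φ₂) over m ∈ [−6, 6]; prefactor 4π/(2·6+1) = 0.966644:
  term(m=-6) = 0.04687 - 0.09231j   from Y*(Ω₁)=0.21760 + 0.02545j, Y(Ω₂)=0.16353 - 0.44332j
  term(m=-5) = -0.03566 + 0.04659j   from Y*(Ω₁)=-0.41482 - 0.04038j, Y(Ω₂)=0.07434 - 0.11955j
  term(m=-4) = -0.07826 + 0.07060j   from Y*(Ω₁)=0.32518 + 0.02529j, Y(Ω₂)=-0.22245 + 0.23442j
  term(m=-3) = -0.01309 + 0.00803j   from Y*(Ω₁)=0.09513 + 0.00555j, Y(Ω₂)=-0.13221 + 0.09215j
  term(m=-2) = -0.09187 + 0.03531j   from Y*(Ω₁)=-0.34981 - 0.01358j, Y(Ω₂)=0.25831 - 0.11098j
  term(m=-1) = 0.00516 - 0.00096j   from Y*(Ω₁)=0.03118 + 0.00061j, Y(Ω₂)=0.16473 - 0.03389j
  term(m=+0) = -0.09078 + 0.00000j   from Y*(Ω₁)=0.33635 + 0.00000j, Y(Ω₂)=-0.26991 + 0.00000j
  term(m=+1) = 0.00516 + 0.00096j   from Y*(Ω₁)=-0.03118 + 0.00061j, Y(Ω₂)=-0.16473 - 0.03389j
  term(m=+2) = -0.09187 - 0.03531j   from Y*(Ω₁)=-0.34981 + 0.01358j, Y(Ω₂)=0.25831 + 0.11098j
  term(m=+3) = -0.01309 - 0.00803j   from Y*(Ω₁)=-0.09513 + 0.00555j, Y(Ω₂)=0.13221 + 0.09215j
  term(m=+4) = -0.07826 - 0.07060j   from Y*(Ω₁)=0.32518 - 0.02529j, Y(Ω₂)=-0.22245 - 0.23442j
  term(m=+5) = -0.03566 - 0.04659j   from Y*(Ω₁)=0.41482 - 0.04038j, Y(Ω₂)=-0.07434 - 0.11955j
  term(m=+6) = 0.04687 + 0.09231j   from Y*(Ω₁)=0.21760 - 0.02545j, Y(Ω₂)=0.16353 + 0.44332j
Σ over m = -0.42450 + 0.00000j; ×(4π/13) → -0.41034 + 0.00000j. Real part: -0.410345

-0.410345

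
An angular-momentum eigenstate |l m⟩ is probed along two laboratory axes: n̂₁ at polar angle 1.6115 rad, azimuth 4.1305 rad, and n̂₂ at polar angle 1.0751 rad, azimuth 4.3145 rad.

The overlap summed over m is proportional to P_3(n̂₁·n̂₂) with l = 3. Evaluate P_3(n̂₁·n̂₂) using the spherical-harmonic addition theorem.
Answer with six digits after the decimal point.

0.239790

Summing Y*_{l m}(θ₁,φ₁)·Y_{l m}(θ₂,φ₂) over m ∈ [−3, 3]; prefactor 4π/(2·3+1) = 1.795196:
  m=-3: 0.40984 - 0.07241j × 0.26402 - 0.10457j = 0.10063 - 0.06198j  (running Σ = 0.10063 - 0.06198j)
  m=-2: 0.01644 - 0.03813j × -0.26319 - 0.26871j = -0.01457 + 0.00562j  (running Σ = 0.08606 - 0.05636j)
  m=-1: 0.17600 + 0.26754j × -0.01445 + 0.03438j = -0.01174 + 0.00219j  (running Σ = 0.07432 - 0.05417j)
  m=0: 0.04543 + 0.00000j × -0.33171 + 0.00000j = -0.01507 + 0.00000j  (running Σ = 0.05925 - 0.05417j)
  m=1: -0.17600 + 0.26754j × 0.01445 + 0.03438j = -0.01174 - 0.00219j  (running Σ = 0.04751 - 0.05636j)
  m=2: 0.01644 + 0.03813j × -0.26319 + 0.26871j = -0.01457 - 0.00562j  (running Σ = 0.03294 - 0.06198j)
  m=3: -0.40984 - 0.07241j × -0.26402 - 0.10457j = 0.10063 + 0.06198j  (running Σ = 0.13357 + 0.00000j)
Total Σ_m = 0.13357 + 0.00000j. Multiply by 1.795196: 0.23979 + 0.00000j. P_3(cos γ) = 0.239790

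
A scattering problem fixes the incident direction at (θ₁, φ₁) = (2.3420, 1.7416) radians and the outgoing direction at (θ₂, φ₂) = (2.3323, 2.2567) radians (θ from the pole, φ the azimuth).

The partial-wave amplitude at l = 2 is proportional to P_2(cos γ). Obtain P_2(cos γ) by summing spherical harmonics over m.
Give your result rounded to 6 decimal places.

Summing Y*_{l m}(θ₁,φ₁)·Y_{l m}(θ₂,φ₂) over m ∈ [−2, 2]; prefactor 4π/(2·2+1) = 2.513274:
  m=-2: Y*=(-0.187143, -0.066538)  Y=(-0.040003, 0.198370)  product (0.020685, -0.034462)
  m=-1: Y*=(0.065630, -0.380500)  Y=(0.244376, 0.298576)  product (0.129647, -0.073390)
  m=+0: Y*=(0.144267, -0.000000)  Y=(0.135096, 0.000000)  product (0.019490, 0.000000)
  m=+1: Y*=(-0.065630, -0.380500)  Y=(-0.244376, 0.298576)  product (0.129647, 0.073390)
  m=+2: Y*=(-0.187143, 0.066538)  Y=(-0.040003, -0.198370)  product (0.020685, 0.034462)
Accumulated sum (0.320154, 0.000000); after 4π/(2l+1) scaling, (0.804634, 0.000000) ⇒ P_2 = 0.804634

0.804634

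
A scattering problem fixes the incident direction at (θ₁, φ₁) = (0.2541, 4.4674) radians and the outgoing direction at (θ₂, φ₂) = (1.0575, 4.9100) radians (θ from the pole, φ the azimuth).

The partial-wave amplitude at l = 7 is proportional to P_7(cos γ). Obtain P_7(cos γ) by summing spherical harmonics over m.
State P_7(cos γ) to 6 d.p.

Summing Y*_{l m}(θ₁,φ₁)·Y_{l m}(θ₂,φ₂) over m ∈ [−7, 7]; prefactor 4π/(2·7+1) = 0.837758:
  m=-7: Y*=+0.000031-0.000005i  Y=-0.187028-0.035488i  product -0.000006-0.000000i
  m=-6: Y*=-0.000046+0.000455i  Y=-0.150839+0.372098i  product -0.000162-0.000086i
  m=-5: Y*=-0.003873-0.001396i  Y=+0.328096+0.216246i  product -0.000969-0.001295i
  m=-4: Y*=+0.014501-0.021618i  Y=+0.019668-0.019867i  product -0.000144-0.000713i
  m=-3: Y*=+0.078562+0.086915i  Y=+0.187968+0.279023i  product -0.009484+0.038258i
  m=-2: Y*=-0.316195+0.168645i  Y=+0.172717-0.072053i  product -0.042461+0.051910i
  m=-1: Y*=-0.154827-0.619281i  Y=+0.052284+0.261126i  product +0.153615-0.072808i
  m=+0: Y*=+0.304992-0.000000i  Y=+0.223891+0.000000i  product +0.068285+0.000000i
  m=+1: Y*=+0.154827-0.619281i  Y=-0.052284+0.261126i  product +0.153615+0.072808i
  m=+2: Y*=-0.316195-0.168645i  Y=+0.172717+0.072053i  product -0.042461-0.051910i
  m=+3: Y*=-0.078562+0.086915i  Y=-0.187968+0.279023i  product -0.009484-0.038258i
  m=+4: Y*=+0.014501+0.021618i  Y=+0.019668+0.019867i  product -0.000144+0.000713i
  m=+5: Y*=+0.003873-0.001396i  Y=-0.328096+0.216246i  product -0.000969+0.001295i
  m=+6: Y*=-0.000046-0.000455i  Y=-0.150839-0.372098i  product -0.000162+0.000086i
  m=+7: Y*=-0.000031-0.000005i  Y=+0.187028-0.035488i  product -0.000006+0.000000i
Σ over m = +0.269063+0.000000i; ×(4π/15) → +0.225410+0.000000i. Real part: 0.225410

0.225410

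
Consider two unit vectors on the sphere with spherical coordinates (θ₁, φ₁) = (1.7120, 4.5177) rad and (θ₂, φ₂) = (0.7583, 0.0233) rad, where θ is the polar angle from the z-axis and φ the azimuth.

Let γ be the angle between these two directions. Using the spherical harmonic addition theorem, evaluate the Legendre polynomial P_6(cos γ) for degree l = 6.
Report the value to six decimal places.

Term-by-term m-sum for l=6 (normalisation 4π/13 = 0.966644):
  term(m=-6) = (-0.006040, 0.022447)   from Y*(Ω₁)=(-0.178279, 0.418558), Y(Ω₂)=(0.050596, -0.007120)
  term(m=-5) = (0.037114, 0.019362)   from Y*(Ω₁)=(0.185230, 0.126003), Y(Ω₂)=(0.185591, -0.021720)
  term(m=-4) = (-0.066033, 0.078582)   from Y*(Ω₁)=(-0.190834, 0.188316), Y(Ω₂)=(0.381183, -0.035629)
  term(m=-3) = (0.064793, 0.084533)   from Y*(Ω₁)=(0.136481, 0.206478), Y(Ω₂)=(0.429272, -0.030055)
  term(m=-2) = (-0.019910, 0.009276)   from Y*(Ω₁)=(-0.193876, 0.079553), Y(Ω₂)=(0.104698, -0.004882)
  term(m=-1) = (-0.018555, -0.083767)   from Y*(Ω₁)=(0.049071, 0.248855), Y(Ω₂)=(-0.338165, 0.007881)
  term(m=+0) = (0.041093, 0.000000)   from Y*(Ω₁)=(-0.193385, -0.000000), Y(Ω₂)=(-0.212491, 0.000000)
  term(m=+1) = (-0.018555, 0.083767)   from Y*(Ω₁)=(-0.049071, 0.248855), Y(Ω₂)=(0.338165, 0.007881)
  term(m=+2) = (-0.019910, -0.009276)   from Y*(Ω₁)=(-0.193876, -0.079553), Y(Ω₂)=(0.104698, 0.004882)
  term(m=+3) = (0.064793, -0.084533)   from Y*(Ω₁)=(-0.136481, 0.206478), Y(Ω₂)=(-0.429272, -0.030055)
  term(m=+4) = (-0.066033, -0.078582)   from Y*(Ω₁)=(-0.190834, -0.188316), Y(Ω₂)=(0.381183, 0.035629)
  term(m=+5) = (0.037114, -0.019362)   from Y*(Ω₁)=(-0.185230, 0.126003), Y(Ω₂)=(-0.185591, -0.021720)
  term(m=+6) = (-0.006040, -0.022447)   from Y*(Ω₁)=(-0.178279, -0.418558), Y(Ω₂)=(0.050596, 0.007120)
Total Σ_m = (0.023829, 0.000000). Multiply by 0.966644: (0.023034, 0.000000). P_6(cos γ) = 0.023034

0.023034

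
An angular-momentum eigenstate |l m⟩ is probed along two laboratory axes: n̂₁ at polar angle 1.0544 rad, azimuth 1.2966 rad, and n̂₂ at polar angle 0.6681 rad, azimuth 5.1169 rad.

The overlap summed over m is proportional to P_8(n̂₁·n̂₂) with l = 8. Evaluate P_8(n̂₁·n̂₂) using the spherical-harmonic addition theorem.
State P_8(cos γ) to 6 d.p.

0.263579

Addition theorem: P_8(cos γ) = (4π/17) Σ_m Y*_{lm}(Ω₁) Y_{lm}(Ω₂), m = −8…8:
  [-8]  conj(Y_{8,-8})(Ω₁) = (-0.098317, -0.136911) ; Y_{8,-8}(Ω₂) = (-0.011131, 0.001055) ; Δ = (0.001239, 0.001420)
  [-7]  conj(Y_{8,-7})(Ω₁) = (-0.359790, 0.130754) ; Y_{8,-7}(Ω₂) = (-0.017289, 0.053970) ; Δ = (-0.000836, -0.021679)
  [-6]  conj(Y_{8,-6})(Ω₁) = (0.032139, 0.431280) ; Y_{8,-6}(Ω₂) = (0.132490, 0.114925) ; Δ = (-0.045307, 0.060834)
  [-5]  conj(Y_{8,-5})(Ω₁) = (0.128532, 0.026030) ; Y_{8,-5}(Ω₂) = (0.327145, -0.158739) ; Δ = (0.046181, -0.011888)
  [-4]  conj(Y_{8,-4})(Ω₁) = (-0.130280, 0.253947) ; Y_{8,-4}(Ω₂) = (-0.022734, -0.480810) ; Δ = (0.125062, 0.056867)
  [-3]  conj(Y_{8,-3})(Ω₁) = (0.212145, 0.196924) ; Y_{8,-3}(Ω₂) = (-0.273030, -0.101917) ; Δ = (-0.037852, -0.075387)
  [-2]  conj(Y_{8,-2})(Ω₁) = (-0.128647, 0.078590) ; Y_{8,-2}(Ω₂) = (0.128521, -0.134742) ; Δ = (-0.005945, 0.027435)
  [-1]  conj(Y_{8,-1})(Ω₁) = (0.087185, 0.309958) ; Y_{8,-1}(Ω₂) = (-0.155771, -0.363848) ; Δ = (0.099197, -0.080005)
  [+0]  conj(Y_{8,0})(Ω₁) = (-0.105554, -0.000000) ; Y_{8,0}(Ω₂) = (0.065391, 0.000000) ; Δ = (-0.006902, -0.000000)
  [+1]  conj(Y_{8,1})(Ω₁) = (-0.087185, 0.309958) ; Y_{8,1}(Ω₂) = (0.155771, -0.363848) ; Δ = (0.099197, 0.080005)
  [+2]  conj(Y_{8,2})(Ω₁) = (-0.128647, -0.078590) ; Y_{8,2}(Ω₂) = (0.128521, 0.134742) ; Δ = (-0.005945, -0.027435)
  [+3]  conj(Y_{8,3})(Ω₁) = (-0.212145, 0.196924) ; Y_{8,3}(Ω₂) = (0.273030, -0.101917) ; Δ = (-0.037852, 0.075387)
  [+4]  conj(Y_{8,4})(Ω₁) = (-0.130280, -0.253947) ; Y_{8,4}(Ω₂) = (-0.022734, 0.480810) ; Δ = (0.125062, -0.056867)
  [+5]  conj(Y_{8,5})(Ω₁) = (-0.128532, 0.026030) ; Y_{8,5}(Ω₂) = (-0.327145, -0.158739) ; Δ = (0.046181, 0.011888)
  [+6]  conj(Y_{8,6})(Ω₁) = (0.032139, -0.431280) ; Y_{8,6}(Ω₂) = (0.132490, -0.114925) ; Δ = (-0.045307, -0.060834)
  [+7]  conj(Y_{8,7})(Ω₁) = (0.359790, 0.130754) ; Y_{8,7}(Ω₂) = (0.017289, 0.053970) ; Δ = (-0.000836, 0.021679)
  [+8]  conj(Y_{8,8})(Ω₁) = (-0.098317, 0.136911) ; Y_{8,8}(Ω₂) = (-0.011131, -0.001055) ; Δ = (0.001239, -0.001420)
Accumulated sum (0.356574, 0.000000); after 4π/(2l+1) scaling, (0.263579, 0.000000) ⇒ P_8 = 0.263579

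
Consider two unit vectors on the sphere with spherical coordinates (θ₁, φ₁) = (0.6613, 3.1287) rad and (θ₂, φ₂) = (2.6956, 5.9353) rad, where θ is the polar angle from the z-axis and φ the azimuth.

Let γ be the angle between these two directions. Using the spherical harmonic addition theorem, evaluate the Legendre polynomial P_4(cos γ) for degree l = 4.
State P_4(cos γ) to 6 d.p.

0.653087

Expand P_4 via completeness: Σ_{m} conj(Y_{4,m}) at Ω₁ times Y_{4,m} at Ω₂ —
  [-4]  conj(Y_{4,-4})(Ω₁) = 0.06287 - 0.00325j ; Y_{4,-4}(Ω₂) = 0.00273 + 0.01508j ; Δ = 0.00022 + 0.00094j
  [-3]  conj(Y_{4,-3})(Ω₁) = -0.22864 + 0.00885j ; Y_{4,-3}(Ω₂) = -0.04559 - 0.07833j ; Δ = 0.01112 + 0.01751j
  [-2]  conj(Y_{4,-2})(Ω₁) = 0.42377 - 0.01093j ; Y_{4,-2}(Ω₂) = 0.22443 + 0.18742j ; Δ = 0.09715 + 0.07697j
  [-1]  conj(Y_{4,-1})(Ω₁) = -0.31177 + 0.00402j ; Y_{4,-1}(Ω₂) = -0.46688 - 0.16931j ; Δ = 0.14624 + 0.05091j
  [+0]  conj(Y_{4,0})(Ω₁) = -0.22298 + 0.00000j ; Y_{4,0}(Ω₂) = 0.18714 + 0.00000j ; Δ = -0.04173 + 0.00000j
  [+1]  conj(Y_{4,1})(Ω₁) = 0.31177 + 0.00402j ; Y_{4,1}(Ω₂) = 0.46688 - 0.16931j ; Δ = 0.14624 - 0.05091j
  [+2]  conj(Y_{4,2})(Ω₁) = 0.42377 + 0.01093j ; Y_{4,2}(Ω₂) = 0.22443 - 0.18742j ; Δ = 0.09715 - 0.07697j
  [+3]  conj(Y_{4,3})(Ω₁) = 0.22864 + 0.00885j ; Y_{4,3}(Ω₂) = 0.04559 - 0.07833j ; Δ = 0.01112 - 0.01751j
  [+4]  conj(Y_{4,4})(Ω₁) = 0.06287 + 0.00325j ; Y_{4,4}(Ω₂) = 0.00273 - 0.01508j ; Δ = 0.00022 - 0.00094j
Σ over m = 0.46774 + 0.00000j; ×(4π/9) → 0.65309 + 0.00000j. Real part: 0.653087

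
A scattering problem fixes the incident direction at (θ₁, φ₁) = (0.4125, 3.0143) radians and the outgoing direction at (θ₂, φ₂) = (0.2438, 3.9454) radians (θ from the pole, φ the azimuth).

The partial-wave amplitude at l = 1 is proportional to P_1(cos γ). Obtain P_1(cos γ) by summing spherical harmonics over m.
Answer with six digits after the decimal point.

0.946799

Summing Y*_{l m}(θ₁,φ₁)·Y_{l m}(θ₂,φ₂) over m ∈ [−1, 1]; prefactor 4π/(2·1+1) = 4.188790:
  term(m=-1) = +0.006896-0.009268i   from Y*(Ω₁)=-0.137388+0.017584i, Y(Ω₂)=-0.057877+0.060048i
  term(m=+0) = +0.212240+0.000000i   from Y*(Ω₁)=+0.447619-0.000000i, Y(Ω₂)=+0.474153+0.000000i
  term(m=+1) = +0.006896+0.009268i   from Y*(Ω₁)=+0.137388+0.017584i, Y(Ω₂)=+0.057877+0.060048i
Total Σ_m = +0.226032+0.000000i. Multiply by 4.188790: +0.946799+0.000000i. P_1(cos γ) = 0.946799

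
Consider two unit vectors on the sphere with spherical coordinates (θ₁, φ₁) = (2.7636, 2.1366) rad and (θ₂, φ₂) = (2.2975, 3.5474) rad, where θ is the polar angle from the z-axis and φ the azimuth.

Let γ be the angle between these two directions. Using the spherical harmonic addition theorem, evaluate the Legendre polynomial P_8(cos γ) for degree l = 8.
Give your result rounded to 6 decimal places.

Summing Y*_{l m}(θ₁,φ₁)·Y_{l m}(θ₂,φ₂) over m ∈ [−8, 8]; prefactor 4π/(2·8+1) = 0.739198:
  m=-8: -0.000033-0.000174i × -0.049895+0.005252i = +0.000003+0.000009i  (running Σ = +0.000003+0.000009i)
  m=-7: +0.001305-0.001220i × -0.170388-0.052883i = -0.000287+0.000139i  (running Σ = -0.000284+0.000147i)
  m=-6: +0.011009+0.002849i × -0.280429-0.239456i = -0.002405-0.003435i  (running Σ = -0.002690-0.003288i)
  m=-5: +0.015842+0.049022i × -0.201822-0.409161i = +0.016861-0.016376i  (running Σ = +0.014171-0.019664i)
  m=-4: -0.108336+0.130618i × -0.012109-0.230724i = +0.031448+0.023414i  (running Σ = +0.045620+0.003750i)
  m=-3: -0.390263-0.049679i × -0.073571+0.199458i = +0.038621-0.074186i  (running Σ = +0.084241-0.070436i)
  m=-2: -0.242331-0.515827i × -0.247710+0.261051i = +0.194685+0.064515i  (running Σ = +0.278926-0.005921i)
  m=-1: +0.163062-0.256765i × +0.049134-0.021111i = +0.002591-0.016058i  (running Σ = +0.281517-0.021979i)
  m=0: -0.381395-0.000000i × +0.366044+0.000000i = -0.139608-0.000000i  (running Σ = +0.141909-0.021979i)
  m=1: -0.163062-0.256765i × -0.049134-0.021111i = +0.002591+0.016058i  (running Σ = +0.144501-0.005921i)
  m=2: -0.242331+0.515827i × -0.247710-0.261051i = +0.194685-0.064515i  (running Σ = +0.339186-0.070436i)
  m=3: +0.390263-0.049679i × +0.073571+0.199458i = +0.038621+0.074186i  (running Σ = +0.377807+0.003750i)
  m=4: -0.108336-0.130618i × -0.012109+0.230724i = +0.031448-0.023414i  (running Σ = +0.409255-0.019664i)
  m=5: -0.015842+0.049022i × +0.201822-0.409161i = +0.016861+0.016376i  (running Σ = +0.426116-0.003288i)
  m=6: +0.011009-0.002849i × -0.280429+0.239456i = -0.002405+0.003435i  (running Σ = +0.423711+0.000147i)
  m=7: -0.001305-0.001220i × +0.170388-0.052883i = -0.000287-0.000139i  (running Σ = +0.423424+0.000009i)
  m=8: -0.000033+0.000174i × -0.049895-0.005252i = +0.000003-0.000009i  (running Σ = +0.423426-0.000000i)
Accumulated sum +0.423426-0.000000i; after 4π/(2l+1) scaling, +0.312996-0.000000i ⇒ P_8 = 0.312996

0.312996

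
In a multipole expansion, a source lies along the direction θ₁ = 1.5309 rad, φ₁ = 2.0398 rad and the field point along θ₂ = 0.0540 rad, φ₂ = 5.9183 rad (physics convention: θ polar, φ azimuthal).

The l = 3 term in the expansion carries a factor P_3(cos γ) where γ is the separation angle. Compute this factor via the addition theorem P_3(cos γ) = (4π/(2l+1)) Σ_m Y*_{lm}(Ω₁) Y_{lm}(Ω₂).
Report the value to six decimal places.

Summing Y*_{l m}(θ₁,φ₁)·Y_{l m}(θ₂,φ₂) over m ∈ [−3, 3]; prefactor 4π/(2·3+1) = 1.795196:
  term(m=-3) = 0.00002 + 0.00002j   from Y*(Ω₁)=0.41066 - 0.06787j, Y(Ω₂)=0.00003 + 0.00006j
  term(m=-2) = 0.00001 - 0.00012j   from Y*(Ω₁)=-0.02407 - 0.03282j, Y(Ω₂)=0.00222 + 0.00198j
  term(m=-1) = 0.01649 - 0.01497j   from Y*(Ω₁)=0.14480 - 0.28576j, Y(Ω₂)=0.06494 + 0.02481j
  term(m=+0) = -0.03295 + 0.00000j   from Y*(Ω₁)=-0.04453 + 0.00000j, Y(Ω₂)=0.73984 + 0.00000j
  term(m=+1) = 0.01649 + 0.01497j   from Y*(Ω₁)=-0.14480 - 0.28576j, Y(Ω₂)=-0.06494 + 0.02481j
  term(m=+2) = 0.00001 + 0.00012j   from Y*(Ω₁)=-0.02407 + 0.03282j, Y(Ω₂)=0.00222 - 0.00198j
  term(m=+3) = 0.00002 - 0.00002j   from Y*(Ω₁)=-0.41066 - 0.06787j, Y(Ω₂)=-0.00003 + 0.00006j
Σ over m = 0.00009 - 0.00000j; ×(4π/7) → 0.00017 - 0.00000j. Real part: 0.000166

0.000166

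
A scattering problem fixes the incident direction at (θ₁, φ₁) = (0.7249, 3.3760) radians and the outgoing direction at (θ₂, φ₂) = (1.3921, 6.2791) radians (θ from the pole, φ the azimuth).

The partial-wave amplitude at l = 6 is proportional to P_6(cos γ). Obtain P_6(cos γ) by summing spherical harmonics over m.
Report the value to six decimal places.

Addition theorem: P_6(cos γ) = (4π/13) Σ_m Y*_{lm}(Ω₁) Y_{lm}(Ω₂), m = −6…6:
  m=-6: (0.006717, 0.040500) × (0.438596, 0.010753) = (0.002510, 0.017835)  (running Σ = (0.002510, 0.017835))
  m=-5: (-0.062338, -0.147953) × (0.274453, 0.005607) = (-0.016279, -0.040956)  (running Σ = (-0.013769, -0.023121))
  m=-4: (0.210713, 0.287084) × (-0.218282, -0.003567) = (-0.044971, -0.063417)  (running Σ = (-0.058739, -0.086538))
  m=-3: (-0.343034, -0.290828) × (-0.292649, -0.003587) = (0.099345, 0.086341)  (running Σ = (0.040606, -0.000197))
  m=-2: (0.162929, 0.082519) × (0.146422, 0.001196) = (0.023758, 0.012278)  (running Σ = (0.064364, 0.012081))
  m=-1: (0.288142, 0.068808) × (0.294377, 0.001203) = (0.084740, 0.020602)  (running Σ = (0.149103, 0.032683))
  m=0: (-0.281445, -0.000000) × (-0.126489, 0.000000) = (0.035600, 0.000000)  (running Σ = (0.184703, 0.032683))
  m=1: (-0.288142, 0.068808) × (-0.294377, 0.001203) = (0.084740, -0.020602)  (running Σ = (0.269442, 0.012081))
  m=2: (0.162929, -0.082519) × (0.146422, -0.001196) = (0.023758, -0.012278)  (running Σ = (0.293200, -0.000197))
  m=3: (0.343034, -0.290828) × (0.292649, -0.003587) = (0.099345, -0.086341)  (running Σ = (0.392545, -0.086538))
  m=4: (0.210713, -0.287084) × (-0.218282, 0.003567) = (-0.044971, 0.063417)  (running Σ = (0.347575, -0.023121))
  m=5: (0.062338, -0.147953) × (-0.274453, 0.005607) = (-0.016279, 0.040956)  (running Σ = (0.331296, 0.017835))
  m=6: (0.006717, -0.040500) × (0.438596, -0.010753) = (0.002510, -0.017835)  (running Σ = (0.333806, -0.000000))
Total Σ_m = (0.333806, -0.000000). Multiply by 0.966644: (0.322672, -0.000000). P_6(cos γ) = 0.322672

0.322672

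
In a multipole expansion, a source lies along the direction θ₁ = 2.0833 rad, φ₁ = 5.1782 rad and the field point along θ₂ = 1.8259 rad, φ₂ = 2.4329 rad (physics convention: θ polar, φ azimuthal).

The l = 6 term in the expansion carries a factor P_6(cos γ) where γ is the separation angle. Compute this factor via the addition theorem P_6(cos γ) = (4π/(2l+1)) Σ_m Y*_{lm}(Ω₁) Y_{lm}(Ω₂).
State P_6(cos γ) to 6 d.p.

Term-by-term m-sum for l=6 (normalisation 4π/13 = 0.966644):
  [-6]  conj(Y_{6,-6})(Ω₁) = +0.199086-0.071934i ; Y_{6,-6}(Ω₂) = -0.176130-0.355289i ; Δ = -0.060622-0.058063i
  [-5]  conj(Y_{6,-5})(Ω₁) = -0.299552-0.283718i ; Y_{6,-5}(Ω₂) = -0.329698-0.140122i ; Δ = +0.059007+0.135515i
  [-4]  conj(Y_{6,-4})(Ω₁) = -0.097614+0.324214i ; Y_{6,-4}(Ω₂) = +0.089317-0.028298i ; Δ = +0.000456+0.031720i
  [-3]  conj(Y_{6,-3})(Ω₁) = -0.073938+0.012948i ; Y_{6,-3}(Ω₂) = +0.180541-0.291010i ; Δ = -0.009581+0.023854i
  [-2]  conj(Y_{6,-2})(Ω₁) = +0.209576+0.281968i ; Y_{6,-2}(Ω₂) = -0.000578-0.003736i ; Δ = +0.000932-0.000946i
  [-1]  conj(Y_{6,-1})(Ω₁) = +0.024167-0.048075i ; Y_{6,-1}(Ω₂) = +0.246188+0.211046i ; Δ = +0.016096-0.006735i
  [+0]  conj(Y_{6,0})(Ω₁) = +0.333513-0.000000i ; Y_{6,0}(Ω₂) = +0.029787+0.000000i ; Δ = +0.009934+0.000000i
  [+1]  conj(Y_{6,1})(Ω₁) = -0.024167-0.048075i ; Y_{6,1}(Ω₂) = -0.246188+0.211046i ; Δ = +0.016096+0.006735i
  [+2]  conj(Y_{6,2})(Ω₁) = +0.209576-0.281968i ; Y_{6,2}(Ω₂) = -0.000578+0.003736i ; Δ = +0.000932+0.000946i
  [+3]  conj(Y_{6,3})(Ω₁) = +0.073938+0.012948i ; Y_{6,3}(Ω₂) = -0.180541-0.291010i ; Δ = -0.009581-0.023854i
  [+4]  conj(Y_{6,4})(Ω₁) = -0.097614-0.324214i ; Y_{6,4}(Ω₂) = +0.089317+0.028298i ; Δ = +0.000456-0.031720i
  [+5]  conj(Y_{6,5})(Ω₁) = +0.299552-0.283718i ; Y_{6,5}(Ω₂) = +0.329698-0.140122i ; Δ = +0.059007-0.135515i
  [+6]  conj(Y_{6,6})(Ω₁) = +0.199086+0.071934i ; Y_{6,6}(Ω₂) = -0.176130+0.355289i ; Δ = -0.060622+0.058063i
Σ over m = +0.022509-0.000000i; ×(4π/13) → +0.021758-0.000000i. Real part: 0.021758

0.021758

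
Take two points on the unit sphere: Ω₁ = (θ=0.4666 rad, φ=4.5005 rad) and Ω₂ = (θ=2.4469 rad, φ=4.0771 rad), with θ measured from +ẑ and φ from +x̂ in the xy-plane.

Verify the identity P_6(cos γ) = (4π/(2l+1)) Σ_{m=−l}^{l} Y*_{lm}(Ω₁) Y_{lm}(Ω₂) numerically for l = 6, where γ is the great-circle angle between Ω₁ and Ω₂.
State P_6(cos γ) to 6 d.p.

0.314563

Summing Y*_{l m}(θ₁,φ₁)·Y_{l m}(θ₂,φ₂) over m ∈ [−6, 6]; prefactor 4π/(2·6+1) = 0.966644:
  [-6]  conj(Y_{6,-6})(Ω₁) = (-0.001181, 0.003825) ; Y_{6,-6}(Ω₂) = (0.026054, 0.020648) ; Δ = (-0.000110, 0.000075)
  [-5]  conj(Y_{6,-5})(Ω₁) = (-0.024012, -0.013474) ; Y_{6,-5}(Ω₂) = (-0.004816, 0.138121) ; Δ = (0.001977, -0.003252)
  [-4]  conj(Y_{6,-4})(Ω₁) = (0.075173, -0.085151) ; Y_{6,-4}(Ω₂) = (-0.271508, 0.185922) ; Δ = (-0.004579, 0.037096)
  [-3]  conj(Y_{6,-3})(Ω₁) = (0.181553, 0.246064) ; Y_{6,-3}(Ω₂) = (-0.432962, -0.150757) ; Δ = (-0.041510, -0.133907)
  [-2]  conj(Y_{6,-2})(Ω₁) = (-0.458878, 0.207005) ; Y_{6,-2}(Ω₂) = (-0.073875, -0.238633) ; Δ = (0.083298, 0.094211)
  [-1]  conj(Y_{6,-1})(Ω₁) = (-0.071924, -0.334345) ; Y_{6,-1}(Ω₂) = (-0.145578, 0.197461) ; Δ = (0.076491, 0.034471)
  [+0]  conj(Y_{6,0})(Ω₁) = (-0.281742, -0.000000) ; Y_{6,0}(Ω₂) = (-0.334645, 0.000000) ; Δ = (0.094283, 0.000000)
  [+1]  conj(Y_{6,1})(Ω₁) = (0.071924, -0.334345) ; Y_{6,1}(Ω₂) = (0.145578, 0.197461) ; Δ = (0.076491, -0.034471)
  [+2]  conj(Y_{6,2})(Ω₁) = (-0.458878, -0.207005) ; Y_{6,2}(Ω₂) = (-0.073875, 0.238633) ; Δ = (0.083298, -0.094211)
  [+3]  conj(Y_{6,3})(Ω₁) = (-0.181553, 0.246064) ; Y_{6,3}(Ω₂) = (0.432962, -0.150757) ; Δ = (-0.041510, 0.133907)
  [+4]  conj(Y_{6,4})(Ω₁) = (0.075173, 0.085151) ; Y_{6,4}(Ω₂) = (-0.271508, -0.185922) ; Δ = (-0.004579, -0.037096)
  [+5]  conj(Y_{6,5})(Ω₁) = (0.024012, -0.013474) ; Y_{6,5}(Ω₂) = (0.004816, 0.138121) ; Δ = (0.001977, 0.003252)
  [+6]  conj(Y_{6,6})(Ω₁) = (-0.001181, -0.003825) ; Y_{6,6}(Ω₂) = (0.026054, -0.020648) ; Δ = (-0.000110, -0.000075)
Σ over m = (0.325418, 0.000000); ×(4π/13) → (0.314563, 0.000000). Real part: 0.314563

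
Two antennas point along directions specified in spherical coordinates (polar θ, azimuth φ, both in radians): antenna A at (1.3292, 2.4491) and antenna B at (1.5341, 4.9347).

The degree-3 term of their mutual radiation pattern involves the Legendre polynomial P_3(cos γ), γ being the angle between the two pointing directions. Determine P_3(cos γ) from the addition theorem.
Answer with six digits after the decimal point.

Addition theorem: P_3(cos γ) = (4π/7) Σ_m Y*_{lm}(Ω₁) Y_{lm}(Ω₂), m = −3…3:
  m=-3: (0.185336, 0.333933) × (-0.257565, -0.327160) = (0.061514, -0.146644)  (running Σ = (0.061514, -0.146644))
  m=-2: (0.042586, -0.226549) × (-0.033804, 0.016105) = (0.002209, 0.008344)  (running Σ = (0.063723, -0.138300))
  m=-1: (0.172390, -0.143004) × (-0.070729, -0.312895) = (-0.056938, -0.043825)  (running Σ = (0.006785, -0.182126))
  m=0: (-0.242297, -0.000000) × (-0.040981, 0.000000) = (0.009930, 0.000000)  (running Σ = (0.016714, -0.182126))
  m=1: (-0.172390, -0.143004) × (0.070729, -0.312895) = (-0.056938, 0.043825)  (running Σ = (-0.040224, -0.138300))
  m=2: (0.042586, 0.226549) × (-0.033804, -0.016105) = (0.002209, -0.008344)  (running Σ = (-0.038015, -0.146644))
  m=3: (-0.185336, 0.333933) × (0.257565, -0.327160) = (0.061514, 0.146644)  (running Σ = (0.023499, 0.000000))
Σ over m = (0.023499, 0.000000); ×(4π/7) → (0.042185, 0.000000). Real part: 0.042185

0.042185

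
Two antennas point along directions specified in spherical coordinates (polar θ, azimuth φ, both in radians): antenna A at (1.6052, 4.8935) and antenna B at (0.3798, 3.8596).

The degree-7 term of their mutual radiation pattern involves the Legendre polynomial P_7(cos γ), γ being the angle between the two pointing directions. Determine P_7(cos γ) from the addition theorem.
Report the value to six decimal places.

Addition theorem: P_7(cos γ) = (4π/15) Σ_m Y*_{lm}(Ω₁) Y_{lm}(Ω₂), m = −7…7:
  term(m=-7) = (0.000139, 0.000196)   from Y*(Ω₁)=(-0.475284, 0.148596), Y(Ω₂)=(-0.000149, -0.000458)
  term(m=-6) = (-0.000288, 0.000023)   from Y*(Ω₁)=(0.029847, 0.056758), Y(Ω₂)=(-0.001775, 0.004148)
  term(m=-5) = (-0.004173, 0.008484)   from Y*(Ω₁)=(-0.283407, 0.222344), Y(Ω₂)=(0.023651, -0.011379)
  term(m=-4) = (-0.004334, -0.006662)   from Y*(Ω₁)=(0.056286, 0.049811), Y(Ω₂)=(-0.101929, -0.028162)
  term(m=-3) = (-0.095367, 0.003806)   from Y*(Ω₁)=(-0.166838, 0.276236), Y(Ω₂)=(0.162879, 0.246865)
  term(m=-2) = (0.020179, -0.037202)   from Y*(Ω₁)=(0.074745, 0.028324), Y(Ω₂)=(0.071148, -0.524679)
  term(m=-1) = (-0.069138, -0.116156)   from Y*(Ω₁)=(-0.055663, 0.303975), Y(Ω₂)=(-0.329428, 0.287772)
  term(m=+0) = (-0.018469, 0.000000)   from Y*(Ω₁)=(0.081334, -0.000000), Y(Ω₂)=(-0.227077, 0.000000)
  term(m=+1) = (-0.069138, 0.116156)   from Y*(Ω₁)=(0.055663, 0.303975), Y(Ω₂)=(0.329428, 0.287772)
  term(m=+2) = (0.020179, 0.037202)   from Y*(Ω₁)=(0.074745, -0.028324), Y(Ω₂)=(0.071148, 0.524679)
  term(m=+3) = (-0.095367, -0.003806)   from Y*(Ω₁)=(0.166838, 0.276236), Y(Ω₂)=(-0.162879, 0.246865)
  term(m=+4) = (-0.004334, 0.006662)   from Y*(Ω₁)=(0.056286, -0.049811), Y(Ω₂)=(-0.101929, 0.028162)
  term(m=+5) = (-0.004173, -0.008484)   from Y*(Ω₁)=(0.283407, 0.222344), Y(Ω₂)=(-0.023651, -0.011379)
  term(m=+6) = (-0.000288, -0.000023)   from Y*(Ω₁)=(0.029847, -0.056758), Y(Ω₂)=(-0.001775, -0.004148)
  term(m=+7) = (0.000139, -0.000196)   from Y*(Ω₁)=(0.475284, 0.148596), Y(Ω₂)=(0.000149, -0.000458)
Accumulated sum (-0.324436, -0.000000); after 4π/(2l+1) scaling, (-0.271799, -0.000000) ⇒ P_7 = -0.271799

-0.271799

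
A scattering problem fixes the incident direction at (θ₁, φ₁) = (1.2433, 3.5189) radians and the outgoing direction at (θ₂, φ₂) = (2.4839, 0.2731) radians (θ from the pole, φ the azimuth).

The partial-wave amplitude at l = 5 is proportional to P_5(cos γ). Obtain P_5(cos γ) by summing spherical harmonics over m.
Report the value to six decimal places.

Expand P_5 via completeness: Σ_{m} conj(Y_{5,m}) at Ω₁ times Y_{5,m} at Ω₂ —
  term(m=-5) = -0.012137-0.006966i   from Y*(Ω₁)=+0.109683-0.335762i, Y(Ω₂)=+0.008076-0.038786i
  term(m=-4) = -0.056279-0.024919i   from Y*(Ω₁)=+0.023348+0.378756i, Y(Ω₂)=-0.074667+0.143986i
  term(m=-3) = +0.007038+0.002275i   from Y*(Ω₁)=+0.008577+0.018272i, Y(Ω₂)=+0.250167-0.267732i
  term(m=-2) = +0.145262+0.030721i   from Y*(Ω₁)=-0.245541-0.230871i, Y(Ω₂)=-0.376438+0.228833i
  term(m=-1) = +0.006203+0.000649i   from Y*(Ω₁)=+0.063093+0.025003i, Y(Ω₂)=+0.088487-0.024785i
  term(m=+0) = +0.121214+0.000000i   from Y*(Ω₁)=+0.317186-0.000000i, Y(Ω₂)=+0.382155+0.000000i
  term(m=+1) = +0.006203-0.000649i   from Y*(Ω₁)=-0.063093+0.025003i, Y(Ω₂)=-0.088487-0.024785i
  term(m=+2) = +0.145262-0.030721i   from Y*(Ω₁)=-0.245541+0.230871i, Y(Ω₂)=-0.376438-0.228833i
  term(m=+3) = +0.007038-0.002275i   from Y*(Ω₁)=-0.008577+0.018272i, Y(Ω₂)=-0.250167-0.267732i
  term(m=+4) = -0.056279+0.024919i   from Y*(Ω₁)=+0.023348-0.378756i, Y(Ω₂)=-0.074667-0.143986i
  term(m=+5) = -0.012137+0.006966i   from Y*(Ω₁)=-0.109683-0.335762i, Y(Ω₂)=-0.008076-0.038786i
Total Σ_m = +0.301387-0.000000i. Multiply by 1.142397: +0.344304-0.000000i. P_5(cos γ) = 0.344304

0.344304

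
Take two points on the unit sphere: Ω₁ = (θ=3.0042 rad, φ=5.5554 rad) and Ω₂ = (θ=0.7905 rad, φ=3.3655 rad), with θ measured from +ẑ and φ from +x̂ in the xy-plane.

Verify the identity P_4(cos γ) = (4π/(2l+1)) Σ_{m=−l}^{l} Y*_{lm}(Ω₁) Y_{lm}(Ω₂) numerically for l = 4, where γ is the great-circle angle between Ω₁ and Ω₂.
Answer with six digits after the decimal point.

-0.344091

Term-by-term m-sum for l=4 (normalisation 4π/9 = 1.396263):
  m=-4: (-0.000152, -0.000036) × (0.070567, -0.088132) = (-0.000014, 0.000011)  (running Σ = (-0.000014, 0.000011))
  m=-3: (0.001832, 0.002606) × (-0.247423, 0.196716) = (-0.000966, -0.000285)  (running Σ = (-0.000980, -0.000274))
  m=-2: (0.004234, -0.036582) × (0.375329, -0.180294) = (-0.005006, -0.014494)  (running Σ = (-0.005986, -0.014767))
  m=-1: (-0.185399, 0.165179) × (-0.107077, 0.024384) = (0.015824, -0.022208)  (running Σ = (0.009838, -0.036975))
  m=0: (0.768213, -0.000000) × (-0.346405, 0.000000) = (-0.266113, 0.000000)  (running Σ = (-0.256275, -0.036975))
  m=1: (0.185399, 0.165179) × (0.107077, 0.024384) = (0.015824, 0.022208)  (running Σ = (-0.240451, -0.014767))
  m=2: (0.004234, 0.036582) × (0.375329, 0.180294) = (-0.005006, 0.014494)  (running Σ = (-0.245457, -0.000274))
  m=3: (-0.001832, 0.002606) × (0.247423, 0.196716) = (-0.000966, 0.000285)  (running Σ = (-0.246423, 0.000011))
  m=4: (-0.000152, 0.000036) × (0.070567, 0.088132) = (-0.000014, -0.000011)  (running Σ = (-0.246437, -0.000000))
Total Σ_m = (-0.246437, -0.000000). Multiply by 1.396263: (-0.344091, -0.000000). P_4(cos γ) = -0.344091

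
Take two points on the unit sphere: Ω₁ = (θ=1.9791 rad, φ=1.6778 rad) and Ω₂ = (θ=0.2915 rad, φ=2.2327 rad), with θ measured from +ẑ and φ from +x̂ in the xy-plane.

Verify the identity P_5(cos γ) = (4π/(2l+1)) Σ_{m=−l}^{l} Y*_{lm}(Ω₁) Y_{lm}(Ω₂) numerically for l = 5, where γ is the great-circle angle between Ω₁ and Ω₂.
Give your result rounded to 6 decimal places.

Expand P_5 via completeness: Σ_{m} conj(Y_{5,m}) at Ω₁ times Y_{5,m} at Ω₂ —
  term(m=-5) = (-0.000257, -0.000099)   from Y*(Ω₁)=(-0.154106, 0.260017), Y(Ω₂)=(0.000152, 0.000897)
  term(m=-4) = (0.002396, 0.003160)   from Y*(Ω₁)=(-0.376198, -0.171629), Y(Ω₂)=(-0.008443, -0.004547)
  term(m=-3) = (-0.000626, -0.006646)   from Y*(Ω₁)=(0.035347, -0.106302), Y(Ω₂)=(0.054531, -0.024020)
  term(m=-2) = (0.031220, -0.062855)   from Y*(Ω₁)=(-0.291930, -0.063447), Y(Ω₂)=(-0.057435, 0.227792)
  term(m=-1) = (-0.091876, 0.056951)   from Y*(Ω₁)=(0.021511, -0.200260), Y(Ω₂)=(-0.329858, -0.423351)
  term(m=+0) = (-0.109441, -0.000000)   from Y*(Ω₁)=(-0.256798, -0.000000), Y(Ω₂)=(0.426175, 0.000000)
  term(m=+1) = (-0.091876, -0.056951)   from Y*(Ω₁)=(-0.021511, -0.200260), Y(Ω₂)=(0.329858, -0.423351)
  term(m=+2) = (0.031220, 0.062855)   from Y*(Ω₁)=(-0.291930, 0.063447), Y(Ω₂)=(-0.057435, -0.227792)
  term(m=+3) = (-0.000626, 0.006646)   from Y*(Ω₁)=(-0.035347, -0.106302), Y(Ω₂)=(-0.054531, -0.024020)
  term(m=+4) = (0.002396, -0.003160)   from Y*(Ω₁)=(-0.376198, 0.171629), Y(Ω₂)=(-0.008443, 0.004547)
  term(m=+5) = (-0.000257, 0.000099)   from Y*(Ω₁)=(0.154106, 0.260017), Y(Ω₂)=(-0.000152, 0.000897)
Accumulated sum (-0.227726, 0.000000); after 4π/(2l+1) scaling, (-0.260154, 0.000000) ⇒ P_5 = -0.260154

-0.260154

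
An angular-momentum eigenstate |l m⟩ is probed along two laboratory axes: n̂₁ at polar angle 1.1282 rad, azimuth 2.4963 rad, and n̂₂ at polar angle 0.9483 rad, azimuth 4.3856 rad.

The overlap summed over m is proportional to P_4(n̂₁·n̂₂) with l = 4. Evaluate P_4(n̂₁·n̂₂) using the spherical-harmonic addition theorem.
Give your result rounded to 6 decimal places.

Expand P_4 via completeness: Σ_{m} conj(Y_{4,m}) at Ω₁ times Y_{4,m} at Ω₂ —
  m=-4: Y*=(-0.249938, -0.156845)  Y=(0.050240, 0.186127)  product (0.016636, -0.054400)
  m=-3: Y*=(0.141226, 0.369493)  Y=(0.325090, -0.217868)  product (0.126412, 0.089350)
  m=-2: Y*=(0.021455, -0.074554)  Y=(-0.241862, -0.185234)  product (-0.018999, 0.014058)
  m=-1: Y*=(0.251011, -0.188962)  Y=(0.044619, -0.131641)  product (-0.013675, -0.041475)
  m=+0: Y*=(-0.140194, -0.000000)  Y=(-0.333625, 0.000000)  product (0.046772, 0.000000)
  m=+1: Y*=(-0.251011, -0.188962)  Y=(-0.044619, -0.131641)  product (-0.013675, 0.041475)
  m=+2: Y*=(0.021455, 0.074554)  Y=(-0.241862, 0.185234)  product (-0.018999, -0.014058)
  m=+3: Y*=(-0.141226, 0.369493)  Y=(-0.325090, -0.217868)  product (0.126412, -0.089350)
  m=+4: Y*=(-0.249938, 0.156845)  Y=(0.050240, -0.186127)  product (0.016636, 0.054400)
Total Σ_m = (0.267519, 0.000000). Multiply by 1.396263: (0.373527, 0.000000). P_4(cos γ) = 0.373527

0.373527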